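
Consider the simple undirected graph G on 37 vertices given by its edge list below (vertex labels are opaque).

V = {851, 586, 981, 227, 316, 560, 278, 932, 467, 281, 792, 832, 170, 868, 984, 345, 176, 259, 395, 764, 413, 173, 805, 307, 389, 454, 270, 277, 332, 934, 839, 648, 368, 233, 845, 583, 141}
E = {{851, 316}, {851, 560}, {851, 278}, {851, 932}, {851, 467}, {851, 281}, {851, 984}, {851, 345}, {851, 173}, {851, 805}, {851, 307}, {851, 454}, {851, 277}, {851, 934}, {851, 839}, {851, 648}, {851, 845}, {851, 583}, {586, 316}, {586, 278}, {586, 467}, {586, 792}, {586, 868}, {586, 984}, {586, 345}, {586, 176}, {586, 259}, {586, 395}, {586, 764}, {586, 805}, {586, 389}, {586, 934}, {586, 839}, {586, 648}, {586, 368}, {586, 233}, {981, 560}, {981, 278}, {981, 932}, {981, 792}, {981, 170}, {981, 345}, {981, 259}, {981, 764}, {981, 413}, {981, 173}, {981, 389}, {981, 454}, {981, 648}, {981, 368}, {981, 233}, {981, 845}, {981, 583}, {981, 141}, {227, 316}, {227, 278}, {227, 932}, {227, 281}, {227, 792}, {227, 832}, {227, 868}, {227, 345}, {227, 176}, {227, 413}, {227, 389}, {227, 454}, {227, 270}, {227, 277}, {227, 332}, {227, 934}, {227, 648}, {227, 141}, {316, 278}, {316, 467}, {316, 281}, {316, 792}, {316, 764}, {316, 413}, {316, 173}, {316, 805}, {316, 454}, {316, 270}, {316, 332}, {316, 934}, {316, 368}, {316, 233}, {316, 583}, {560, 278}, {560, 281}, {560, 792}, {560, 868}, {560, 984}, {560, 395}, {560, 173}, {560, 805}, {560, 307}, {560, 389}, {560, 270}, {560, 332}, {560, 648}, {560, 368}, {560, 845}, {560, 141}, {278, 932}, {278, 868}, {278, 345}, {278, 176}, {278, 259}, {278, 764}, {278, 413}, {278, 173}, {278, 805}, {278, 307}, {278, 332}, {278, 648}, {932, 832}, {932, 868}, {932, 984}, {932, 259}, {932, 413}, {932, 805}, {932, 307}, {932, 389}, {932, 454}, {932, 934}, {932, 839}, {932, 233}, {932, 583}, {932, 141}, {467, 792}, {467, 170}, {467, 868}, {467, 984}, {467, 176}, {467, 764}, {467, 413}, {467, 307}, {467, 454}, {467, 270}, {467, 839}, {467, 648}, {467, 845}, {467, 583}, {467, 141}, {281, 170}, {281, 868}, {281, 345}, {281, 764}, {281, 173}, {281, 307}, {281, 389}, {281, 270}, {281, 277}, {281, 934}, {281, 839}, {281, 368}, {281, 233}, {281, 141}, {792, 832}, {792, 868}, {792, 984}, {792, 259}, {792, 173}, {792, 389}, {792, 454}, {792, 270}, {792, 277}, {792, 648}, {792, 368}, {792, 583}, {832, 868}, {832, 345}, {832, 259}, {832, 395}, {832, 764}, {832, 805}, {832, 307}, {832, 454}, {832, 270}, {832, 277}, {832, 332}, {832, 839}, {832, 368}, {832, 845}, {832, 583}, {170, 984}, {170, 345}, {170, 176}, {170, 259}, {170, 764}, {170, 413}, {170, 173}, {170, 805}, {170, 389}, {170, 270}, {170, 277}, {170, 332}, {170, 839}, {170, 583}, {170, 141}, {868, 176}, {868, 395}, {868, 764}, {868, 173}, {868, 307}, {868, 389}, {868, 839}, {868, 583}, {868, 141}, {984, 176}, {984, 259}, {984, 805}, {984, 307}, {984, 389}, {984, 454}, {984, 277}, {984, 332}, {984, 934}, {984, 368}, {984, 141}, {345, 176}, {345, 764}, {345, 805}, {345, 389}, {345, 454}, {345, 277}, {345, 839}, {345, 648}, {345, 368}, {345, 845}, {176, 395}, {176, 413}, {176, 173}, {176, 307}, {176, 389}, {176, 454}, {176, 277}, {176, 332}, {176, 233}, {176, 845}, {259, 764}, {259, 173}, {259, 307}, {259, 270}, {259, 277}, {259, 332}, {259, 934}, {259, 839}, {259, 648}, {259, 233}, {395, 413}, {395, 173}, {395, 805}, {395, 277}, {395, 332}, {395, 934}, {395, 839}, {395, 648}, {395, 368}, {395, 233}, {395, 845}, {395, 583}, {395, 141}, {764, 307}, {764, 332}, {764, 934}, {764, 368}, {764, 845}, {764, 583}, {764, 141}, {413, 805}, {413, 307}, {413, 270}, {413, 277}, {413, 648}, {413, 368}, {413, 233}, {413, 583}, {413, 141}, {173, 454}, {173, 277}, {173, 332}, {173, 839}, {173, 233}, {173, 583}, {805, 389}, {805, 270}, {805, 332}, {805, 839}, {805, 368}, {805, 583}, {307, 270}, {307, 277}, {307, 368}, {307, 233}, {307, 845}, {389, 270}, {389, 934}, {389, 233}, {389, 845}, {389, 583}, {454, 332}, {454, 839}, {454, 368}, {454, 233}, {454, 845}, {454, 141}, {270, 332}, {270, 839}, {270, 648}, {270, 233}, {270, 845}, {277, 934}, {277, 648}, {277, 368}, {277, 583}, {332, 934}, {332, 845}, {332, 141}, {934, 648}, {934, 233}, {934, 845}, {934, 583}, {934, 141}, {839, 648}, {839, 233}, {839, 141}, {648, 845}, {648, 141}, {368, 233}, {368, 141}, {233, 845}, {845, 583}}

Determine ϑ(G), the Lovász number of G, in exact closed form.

sqrt(37)

N(389) = {586, 981, 227, 560, 932, 281, 792, 170, 868, 984, 345, 176, 805, 270, 934, 233, 845, 583}, |N(389)| = 18.
deg(176) = 18; N(176) = {586, 227, 278, 467, 170, 868, 984, 345, 395, 413, 173, 307, 389, 454, 277, 332, 233, 845}.
N(586) = {316, 278, 467, 792, 868, 984, 345, 176, 259, 395, 764, 805, 389, 934, 839, 648, 368, 233}, |N(586)| = 18.
Vertex 851 has 18 neighbors: 316, 560, 278, 932, 467, 281, 984, 345, 173, 805, 307, 454, 277, 934, 839, 648, 845, 583.
Regular of degree 18 on 37 vertices: SR(37,18,8,9) — a Paley graph.
A has 3 distinct eigenvalues ≈ [18.0, 2.5414, -3.5414].
ϑ = −N·λ_min/(λ_max−λ_min) = −37·(-sqrt(37)/2 - 1/2)/(18−(-sqrt(37)/2 - 1/2)) = sqrt(37).
ϑ(G) ≈ 6.08276.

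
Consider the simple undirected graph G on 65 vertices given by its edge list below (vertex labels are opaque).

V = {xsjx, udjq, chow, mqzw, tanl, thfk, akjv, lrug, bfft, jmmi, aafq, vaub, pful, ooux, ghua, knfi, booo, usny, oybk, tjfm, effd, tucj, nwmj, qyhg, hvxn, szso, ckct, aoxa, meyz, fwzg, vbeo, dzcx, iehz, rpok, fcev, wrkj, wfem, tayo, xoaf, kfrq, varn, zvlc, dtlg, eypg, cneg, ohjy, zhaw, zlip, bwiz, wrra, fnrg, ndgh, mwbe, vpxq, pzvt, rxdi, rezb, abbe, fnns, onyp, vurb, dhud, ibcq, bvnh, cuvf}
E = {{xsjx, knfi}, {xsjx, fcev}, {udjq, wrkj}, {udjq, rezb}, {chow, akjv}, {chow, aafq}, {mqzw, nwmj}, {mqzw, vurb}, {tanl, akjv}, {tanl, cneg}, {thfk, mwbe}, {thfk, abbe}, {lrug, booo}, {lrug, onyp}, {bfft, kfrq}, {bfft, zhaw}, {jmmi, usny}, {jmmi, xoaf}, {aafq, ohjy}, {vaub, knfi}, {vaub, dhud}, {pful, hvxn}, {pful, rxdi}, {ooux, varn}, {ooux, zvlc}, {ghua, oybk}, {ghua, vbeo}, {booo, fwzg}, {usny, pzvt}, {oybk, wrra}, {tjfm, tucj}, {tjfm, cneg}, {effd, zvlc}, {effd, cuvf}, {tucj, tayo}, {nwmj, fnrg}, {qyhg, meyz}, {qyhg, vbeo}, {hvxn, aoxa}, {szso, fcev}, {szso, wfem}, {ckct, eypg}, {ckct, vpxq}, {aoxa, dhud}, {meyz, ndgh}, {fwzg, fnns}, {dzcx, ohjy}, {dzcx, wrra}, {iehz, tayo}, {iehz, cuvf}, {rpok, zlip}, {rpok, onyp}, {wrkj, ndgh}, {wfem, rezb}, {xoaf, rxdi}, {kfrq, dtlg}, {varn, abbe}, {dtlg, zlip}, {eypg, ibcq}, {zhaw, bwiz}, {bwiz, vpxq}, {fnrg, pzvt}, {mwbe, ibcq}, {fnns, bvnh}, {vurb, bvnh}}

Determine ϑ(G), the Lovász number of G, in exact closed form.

65*cos(pi/65)/(cos(pi/65) + 1)

deg(kfrq) = 2; N(kfrq) = {bfft, dtlg}.
deg(pzvt) = 2; N(pzvt) = {usny, fnrg}.
Vertex bfft has 2 neighbors: kfrq, zhaw.
Vertex vaub has 2 neighbors: knfi, dhud.
65-vertex 2-regular graph: a single 65-cycle (edge-transitive).
Distinct eigenvalues (to 6 d.p.): [2.0, 1.990663, 1.96274, 1.916492, 1.852349, 1.770912, 1.67294, 1.559349, 1.431198, 1.289684, 1.136129, 0.971967, 0.798729, 0.618034, 0.431568, 0.241073, 0.048327, -0.14487, -0.336714, -0.525415, -0.70921, -0.886383, -1.05528, -1.214325, -1.362032, -1.497021, -1.618034, -1.723939, -1.813749, -1.886624, -1.941884, -1.979013, -1.997664].
Lovász: ϑ = −65(-2*cos(pi/65))/(2+-(-1)*2*cos(pi/65)) = 65*cos(pi/65)/(cos(pi/65) + 1).
= 32.4810126… (decimal).
32 ≤ 65*cos(pi/65)/(cos(pi/65) + 1) ≤ 33: both strict.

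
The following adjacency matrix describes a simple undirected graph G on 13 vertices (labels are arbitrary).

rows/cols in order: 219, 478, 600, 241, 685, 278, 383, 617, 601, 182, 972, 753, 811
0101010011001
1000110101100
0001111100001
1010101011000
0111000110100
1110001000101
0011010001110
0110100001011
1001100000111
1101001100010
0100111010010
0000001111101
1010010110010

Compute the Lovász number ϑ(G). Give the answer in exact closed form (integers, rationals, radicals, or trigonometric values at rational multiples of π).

N(601) = {219, 241, 685, 972, 753, 811}, |N(601)| = 6.
Vertex 182 has 6 neighbors: 219, 478, 241, 383, 617, 753.
Vertex 617 has 6 neighbors: 478, 600, 685, 182, 753, 811.
deg(383) = 6; N(383) = {600, 241, 278, 182, 972, 753}.
deg(v) = 6 for all v (|V|=13); SR(13,6,2,3) — a Paley graph.
The 3 distinct eigenvalues: [6.0, 1.3028, -2.3028].
Lovász (edge-transitive): ϑ = −13·(-sqrt(13)/2 - 1/2)/((6)−(-sqrt(13)/2 - 1/2)) = sqrt(13).
ϑ(G) ≈ 3.60555.

sqrt(13)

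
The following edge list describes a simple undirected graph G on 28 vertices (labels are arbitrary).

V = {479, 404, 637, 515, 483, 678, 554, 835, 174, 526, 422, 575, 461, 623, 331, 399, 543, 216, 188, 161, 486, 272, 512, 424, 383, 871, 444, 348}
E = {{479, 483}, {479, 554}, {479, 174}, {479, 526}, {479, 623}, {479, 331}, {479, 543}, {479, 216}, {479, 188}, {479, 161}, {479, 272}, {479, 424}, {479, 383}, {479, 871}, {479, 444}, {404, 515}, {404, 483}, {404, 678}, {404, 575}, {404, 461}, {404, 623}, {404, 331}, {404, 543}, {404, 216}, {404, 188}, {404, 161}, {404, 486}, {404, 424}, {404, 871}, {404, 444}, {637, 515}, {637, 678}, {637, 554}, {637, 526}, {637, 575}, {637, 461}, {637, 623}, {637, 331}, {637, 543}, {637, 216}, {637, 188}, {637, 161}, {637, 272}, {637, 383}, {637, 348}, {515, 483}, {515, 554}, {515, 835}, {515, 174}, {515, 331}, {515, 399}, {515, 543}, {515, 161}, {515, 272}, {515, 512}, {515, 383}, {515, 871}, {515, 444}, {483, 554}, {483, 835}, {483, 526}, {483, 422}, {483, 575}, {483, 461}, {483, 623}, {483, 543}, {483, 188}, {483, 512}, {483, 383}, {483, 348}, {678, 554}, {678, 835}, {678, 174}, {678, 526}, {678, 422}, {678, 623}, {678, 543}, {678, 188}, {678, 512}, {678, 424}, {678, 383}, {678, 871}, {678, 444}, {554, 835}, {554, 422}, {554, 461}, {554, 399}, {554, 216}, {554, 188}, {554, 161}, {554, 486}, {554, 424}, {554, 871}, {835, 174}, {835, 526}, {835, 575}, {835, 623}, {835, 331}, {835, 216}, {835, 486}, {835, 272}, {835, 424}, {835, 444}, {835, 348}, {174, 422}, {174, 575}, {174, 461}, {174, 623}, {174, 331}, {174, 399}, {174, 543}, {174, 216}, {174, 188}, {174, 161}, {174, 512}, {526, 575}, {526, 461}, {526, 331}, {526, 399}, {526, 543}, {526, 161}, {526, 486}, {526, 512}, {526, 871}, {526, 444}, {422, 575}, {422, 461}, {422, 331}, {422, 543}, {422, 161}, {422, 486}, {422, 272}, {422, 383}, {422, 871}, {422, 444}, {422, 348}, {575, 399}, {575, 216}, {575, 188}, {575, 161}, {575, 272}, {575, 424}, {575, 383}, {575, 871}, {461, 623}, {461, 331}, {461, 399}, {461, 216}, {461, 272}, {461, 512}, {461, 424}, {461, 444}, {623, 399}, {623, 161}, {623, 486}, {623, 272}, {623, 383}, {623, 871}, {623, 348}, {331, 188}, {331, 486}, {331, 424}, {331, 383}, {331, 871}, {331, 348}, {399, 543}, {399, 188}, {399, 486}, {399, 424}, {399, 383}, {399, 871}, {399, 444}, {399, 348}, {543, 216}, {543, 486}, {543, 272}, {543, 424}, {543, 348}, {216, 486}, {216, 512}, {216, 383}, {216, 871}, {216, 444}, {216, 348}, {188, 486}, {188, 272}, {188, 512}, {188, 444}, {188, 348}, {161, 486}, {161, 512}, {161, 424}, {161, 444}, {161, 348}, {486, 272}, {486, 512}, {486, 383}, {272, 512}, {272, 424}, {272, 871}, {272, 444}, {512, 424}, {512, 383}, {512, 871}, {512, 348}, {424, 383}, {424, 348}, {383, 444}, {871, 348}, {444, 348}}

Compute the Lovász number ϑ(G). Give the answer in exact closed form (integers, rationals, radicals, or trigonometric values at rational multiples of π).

Vertex 543 has 15 neighbors: 479, 404, 637, 515, 483, 678, 174, 526, 422, 399, 216, 486, 272, 424, 348.
Vertex 444 has 15 neighbors: 479, 404, 515, 678, 835, 526, 422, 461, 399, 216, 188, 161, 272, 383, 348.
N(623) = {479, 404, 637, 483, 678, 835, 174, 461, 399, 161, 486, 272, 383, 871, 348}, |N(623)| = 15.
deg(515) = 15; N(515) = {404, 637, 483, 554, 835, 174, 331, 399, 543, 161, 272, 512, 383, 871, 444}.
Regular of degree 15 on 28 vertices: Kneser-type, 2-subsets of [8].
A has 3 distinct eigenvalues ≈ [15.0, 1.0, -5.0].
ϑ = −N·λ_min/(λ_max−λ_min) = −28·(-5)/(15−(-5)) = 7.
= 7.0000… (decimal).

7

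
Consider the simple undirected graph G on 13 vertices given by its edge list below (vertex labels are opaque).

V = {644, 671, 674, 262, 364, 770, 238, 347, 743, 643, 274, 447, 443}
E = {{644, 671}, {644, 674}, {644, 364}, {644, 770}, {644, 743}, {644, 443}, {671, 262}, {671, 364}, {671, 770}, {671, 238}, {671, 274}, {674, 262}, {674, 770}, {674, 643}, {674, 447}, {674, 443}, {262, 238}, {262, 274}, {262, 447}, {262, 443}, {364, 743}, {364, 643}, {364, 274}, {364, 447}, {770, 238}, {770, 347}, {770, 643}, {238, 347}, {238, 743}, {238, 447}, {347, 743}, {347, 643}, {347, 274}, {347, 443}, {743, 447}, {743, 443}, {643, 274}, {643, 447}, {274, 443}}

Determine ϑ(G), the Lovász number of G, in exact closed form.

deg(443) = 6; N(443) = {644, 674, 262, 347, 743, 274}.
deg(770) = 6; N(770) = {644, 671, 674, 238, 347, 643}.
N(347) = {770, 238, 743, 643, 274, 443}, |N(347)| = 6.
Vertex 262 has 6 neighbors: 671, 674, 238, 274, 447, 443.
6-regular, N=13; strongly regular (13,6,2,3).
A has 3 distinct eigenvalues ≈ [6.0, 1.3028, -2.3028].
Lovász (edge-transitive): ϑ = −13·(-sqrt(13)/2 - 1/2)/((6)−(-sqrt(13)/2 - 1/2)) = sqrt(13).
Numerically 3.6055513.

sqrt(13)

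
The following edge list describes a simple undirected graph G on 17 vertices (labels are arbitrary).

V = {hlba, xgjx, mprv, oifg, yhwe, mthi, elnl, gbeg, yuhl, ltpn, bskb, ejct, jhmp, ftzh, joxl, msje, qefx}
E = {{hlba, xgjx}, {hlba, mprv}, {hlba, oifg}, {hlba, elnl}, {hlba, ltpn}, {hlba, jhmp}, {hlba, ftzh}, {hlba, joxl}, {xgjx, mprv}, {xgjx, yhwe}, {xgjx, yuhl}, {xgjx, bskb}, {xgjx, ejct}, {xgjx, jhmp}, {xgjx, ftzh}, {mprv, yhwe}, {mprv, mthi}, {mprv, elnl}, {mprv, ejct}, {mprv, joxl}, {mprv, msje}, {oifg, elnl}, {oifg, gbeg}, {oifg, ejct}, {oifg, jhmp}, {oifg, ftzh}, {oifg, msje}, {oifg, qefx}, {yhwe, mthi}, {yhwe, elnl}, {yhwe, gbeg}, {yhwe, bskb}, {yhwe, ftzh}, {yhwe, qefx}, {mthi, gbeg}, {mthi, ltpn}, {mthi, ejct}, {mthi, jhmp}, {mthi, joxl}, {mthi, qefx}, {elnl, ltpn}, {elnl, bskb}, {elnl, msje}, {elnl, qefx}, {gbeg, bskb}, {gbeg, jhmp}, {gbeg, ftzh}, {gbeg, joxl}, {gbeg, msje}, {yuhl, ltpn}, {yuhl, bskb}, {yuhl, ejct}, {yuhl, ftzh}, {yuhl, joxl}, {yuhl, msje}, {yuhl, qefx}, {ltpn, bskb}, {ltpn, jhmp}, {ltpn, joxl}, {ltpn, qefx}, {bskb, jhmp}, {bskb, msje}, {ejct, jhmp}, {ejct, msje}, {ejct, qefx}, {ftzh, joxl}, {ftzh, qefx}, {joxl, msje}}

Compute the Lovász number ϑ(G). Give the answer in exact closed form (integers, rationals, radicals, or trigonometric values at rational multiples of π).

sqrt(17)

N(ejct) = {xgjx, mprv, oifg, mthi, yuhl, jhmp, msje, qefx}, |N(ejct)| = 8.
deg(joxl) = 8; N(joxl) = {hlba, mprv, mthi, gbeg, yuhl, ltpn, ftzh, msje}.
N(mthi) = {mprv, yhwe, gbeg, ltpn, ejct, jhmp, joxl, qefx}, |N(mthi)| = 8.
N(yhwe) = {xgjx, mprv, mthi, elnl, gbeg, bskb, ftzh, qefx}, |N(yhwe)| = 8.
deg(v) = 8 for all v (|V|=17); SR(17,8,3,4) — a Paley graph.
spec(A) ≈ [8.0, 1.561553, -2.561553] (distinct, 6 d.p.).
Lovász: ϑ = −17(-sqrt(17)/2 - 1/2)/(8+-(-sqrt(17)/2 - 1/2)) = sqrt(17).
ϑ(G) ≈ 4.12311.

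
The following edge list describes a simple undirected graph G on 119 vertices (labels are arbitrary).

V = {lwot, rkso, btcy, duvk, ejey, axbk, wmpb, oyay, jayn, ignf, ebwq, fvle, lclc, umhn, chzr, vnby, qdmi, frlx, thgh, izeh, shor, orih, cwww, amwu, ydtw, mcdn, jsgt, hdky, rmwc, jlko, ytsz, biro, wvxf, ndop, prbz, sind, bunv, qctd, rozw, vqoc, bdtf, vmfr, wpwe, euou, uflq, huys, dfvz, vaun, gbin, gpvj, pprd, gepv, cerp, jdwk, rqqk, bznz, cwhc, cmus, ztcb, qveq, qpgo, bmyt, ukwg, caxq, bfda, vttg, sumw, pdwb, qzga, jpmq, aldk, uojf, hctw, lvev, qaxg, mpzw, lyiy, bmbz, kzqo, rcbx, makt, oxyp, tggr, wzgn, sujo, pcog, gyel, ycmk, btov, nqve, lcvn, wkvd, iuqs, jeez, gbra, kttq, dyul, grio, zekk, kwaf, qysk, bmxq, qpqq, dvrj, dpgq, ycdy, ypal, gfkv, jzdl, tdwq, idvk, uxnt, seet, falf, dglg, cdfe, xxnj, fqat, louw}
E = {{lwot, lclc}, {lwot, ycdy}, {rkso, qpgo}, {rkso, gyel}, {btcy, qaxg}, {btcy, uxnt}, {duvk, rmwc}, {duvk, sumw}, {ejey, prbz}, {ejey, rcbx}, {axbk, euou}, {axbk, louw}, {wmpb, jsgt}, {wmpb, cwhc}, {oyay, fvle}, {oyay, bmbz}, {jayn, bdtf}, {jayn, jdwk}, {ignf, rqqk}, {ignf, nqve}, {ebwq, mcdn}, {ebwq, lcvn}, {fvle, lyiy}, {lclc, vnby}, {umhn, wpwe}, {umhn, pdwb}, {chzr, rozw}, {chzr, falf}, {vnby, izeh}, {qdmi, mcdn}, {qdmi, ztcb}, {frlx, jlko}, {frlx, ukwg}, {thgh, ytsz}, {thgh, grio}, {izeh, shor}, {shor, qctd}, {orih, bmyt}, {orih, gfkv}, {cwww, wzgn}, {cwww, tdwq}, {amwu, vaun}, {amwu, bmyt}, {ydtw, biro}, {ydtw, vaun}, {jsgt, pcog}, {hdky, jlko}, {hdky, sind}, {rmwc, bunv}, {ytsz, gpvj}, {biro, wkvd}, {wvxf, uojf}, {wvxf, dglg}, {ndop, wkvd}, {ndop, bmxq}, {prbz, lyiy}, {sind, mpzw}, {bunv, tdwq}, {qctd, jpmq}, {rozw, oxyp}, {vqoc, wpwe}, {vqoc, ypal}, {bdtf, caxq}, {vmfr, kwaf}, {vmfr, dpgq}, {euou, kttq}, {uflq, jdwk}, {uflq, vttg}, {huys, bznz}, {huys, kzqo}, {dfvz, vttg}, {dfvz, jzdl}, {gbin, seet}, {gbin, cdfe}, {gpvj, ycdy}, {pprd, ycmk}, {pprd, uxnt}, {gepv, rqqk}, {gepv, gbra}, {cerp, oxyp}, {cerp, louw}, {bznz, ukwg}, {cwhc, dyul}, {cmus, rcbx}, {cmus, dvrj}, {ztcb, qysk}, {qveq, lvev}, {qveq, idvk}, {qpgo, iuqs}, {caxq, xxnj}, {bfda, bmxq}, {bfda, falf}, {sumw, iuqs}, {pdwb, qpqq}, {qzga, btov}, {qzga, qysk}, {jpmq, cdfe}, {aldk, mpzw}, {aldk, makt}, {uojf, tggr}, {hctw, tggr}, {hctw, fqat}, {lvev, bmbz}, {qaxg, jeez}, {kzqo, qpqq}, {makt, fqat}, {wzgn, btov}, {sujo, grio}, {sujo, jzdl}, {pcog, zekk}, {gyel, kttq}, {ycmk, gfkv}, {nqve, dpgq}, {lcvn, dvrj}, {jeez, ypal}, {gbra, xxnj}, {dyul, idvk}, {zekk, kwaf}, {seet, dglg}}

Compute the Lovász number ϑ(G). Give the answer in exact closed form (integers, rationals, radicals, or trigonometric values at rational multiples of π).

Vertex kwaf has 2 neighbors: vmfr, zekk.
N(axbk) = {euou, louw}, |N(axbk)| = 2.
deg(oxyp) = 2; N(oxyp) = {rozw, cerp}.
N(ypal) = {vqoc, jeez}, |N(ypal)| = 2.
G on 119 vertices is 2-regular; connected 2-regular on 119 ⇒ C_{119}.
Distinct eigenvalues (to 4 d.p.): [2.0, 1.9972, 1.9889, 1.975, 1.9556, 1.9307, 1.9005, 1.8649, 1.8242, 1.7784, 1.7276, 1.672, 1.6118, 1.5471, 1.478, 1.4048, 1.3278, 1.247, 1.1627, 1.0752, 0.9847, 0.8915, 0.7957, 0.6978, 0.5979, 0.4964, 0.3934, 0.2894, 0.1845, 0.0792, -0.0264, -0.1319, -0.237, -0.3415, -0.445, -0.5473, -0.6481, -0.747, -0.8439, -0.9384, -1.0303, -1.1194, -1.2053, -1.2878, -1.3668, -1.4419, -1.5131, -1.58, -1.6425, -1.7004, -1.7536, -1.8019, -1.8452, -1.8834, -1.9163, -1.9438, -1.9659, -1.9826, -1.9937, -1.9993].
λ_max=2, λ_min=-2*cos(pi/119); ϑ = −119·λ_min/(λ_max−λ_min) = 119*cos(pi/119)/(cos(pi/119) + 1).
Numerically 59.489632.
Sandwich: α(G)=59 ≤ ϑ(G)=119*cos(pi/119)/(cos(pi/119) + 1) ≤ χ(Ḡ)=60 (both strict).

119*cos(pi/119)/(cos(pi/119) + 1)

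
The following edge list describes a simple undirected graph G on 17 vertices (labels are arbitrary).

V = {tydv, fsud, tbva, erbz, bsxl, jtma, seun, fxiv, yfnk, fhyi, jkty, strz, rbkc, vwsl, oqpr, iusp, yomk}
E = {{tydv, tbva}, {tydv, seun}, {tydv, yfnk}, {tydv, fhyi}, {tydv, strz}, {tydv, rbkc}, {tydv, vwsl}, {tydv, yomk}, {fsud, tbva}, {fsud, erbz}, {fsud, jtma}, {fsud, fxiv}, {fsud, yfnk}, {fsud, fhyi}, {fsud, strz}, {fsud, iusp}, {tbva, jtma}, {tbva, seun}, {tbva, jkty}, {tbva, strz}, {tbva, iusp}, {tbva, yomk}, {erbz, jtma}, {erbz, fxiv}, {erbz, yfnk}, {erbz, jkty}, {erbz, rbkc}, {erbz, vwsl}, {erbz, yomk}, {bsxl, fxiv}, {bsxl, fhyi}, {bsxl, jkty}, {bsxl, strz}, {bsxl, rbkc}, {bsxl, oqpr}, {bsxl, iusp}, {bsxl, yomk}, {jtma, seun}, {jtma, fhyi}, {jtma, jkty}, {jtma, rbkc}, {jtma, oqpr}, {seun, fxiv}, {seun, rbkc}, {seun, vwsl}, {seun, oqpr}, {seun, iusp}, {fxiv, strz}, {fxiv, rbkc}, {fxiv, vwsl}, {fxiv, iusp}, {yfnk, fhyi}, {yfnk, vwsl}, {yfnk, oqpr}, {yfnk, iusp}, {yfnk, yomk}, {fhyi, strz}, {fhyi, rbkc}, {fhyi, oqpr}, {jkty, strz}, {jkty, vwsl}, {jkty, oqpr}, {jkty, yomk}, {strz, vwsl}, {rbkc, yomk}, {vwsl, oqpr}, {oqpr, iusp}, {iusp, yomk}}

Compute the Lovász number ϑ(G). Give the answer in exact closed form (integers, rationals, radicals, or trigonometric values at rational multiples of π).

sqrt(17)

Vertex bsxl has 8 neighbors: fxiv, fhyi, jkty, strz, rbkc, oqpr, iusp, yomk.
N(fhyi) = {tydv, fsud, bsxl, jtma, yfnk, strz, rbkc, oqpr}, |N(fhyi)| = 8.
deg(fxiv) = 8; N(fxiv) = {fsud, erbz, bsxl, seun, strz, rbkc, vwsl, iusp}.
N(tbva) = {tydv, fsud, jtma, seun, jkty, strz, iusp, yomk}, |N(tbva)| = 8.
Regular of degree 8 on 17 vertices: SR(17,8,3,4) — a Paley graph.
spec(A) ≈ [8.0, 1.56155, -2.56155] (distinct, 5 d.p.).
With N=17: ϑ(G) = 17·(-(-sqrt(17)/2 - 1/2))/(8−(-sqrt(17)/2 - 1/2)) = sqrt(17).
≈ 4.1231 (to 4 d.p.).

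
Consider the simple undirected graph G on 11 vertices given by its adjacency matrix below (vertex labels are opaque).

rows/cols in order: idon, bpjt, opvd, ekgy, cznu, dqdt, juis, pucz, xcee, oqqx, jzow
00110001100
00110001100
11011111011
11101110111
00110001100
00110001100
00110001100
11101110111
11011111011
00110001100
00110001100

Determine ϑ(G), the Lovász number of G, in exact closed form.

7

N(cznu) = {opvd, ekgy, pucz, xcee}, |N(cznu)| = 4.
deg(idon) = 4; N(idon) = {opvd, ekgy, pucz, xcee}.
Vertex juis has 4 neighbors: opvd, ekgy, pucz, xcee.
N(bpjt) = {opvd, ekgy, pucz, xcee}, |N(bpjt)| = 4.
Complete multipartite on [7, 2, 2]: sandwich collapses at ϑ=7.
Numerically 7.00000000.
Check 7 ≤ 7 ≤ 7: collapsed.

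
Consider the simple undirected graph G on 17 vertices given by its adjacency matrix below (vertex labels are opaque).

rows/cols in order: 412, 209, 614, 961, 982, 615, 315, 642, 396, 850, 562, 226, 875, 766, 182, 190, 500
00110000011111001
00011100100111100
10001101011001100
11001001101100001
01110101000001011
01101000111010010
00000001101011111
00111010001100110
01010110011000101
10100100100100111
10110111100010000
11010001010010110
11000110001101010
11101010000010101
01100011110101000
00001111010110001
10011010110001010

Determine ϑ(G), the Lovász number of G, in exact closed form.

N(190) = {982, 615, 315, 642, 850, 226, 875, 500}, |N(190)| = 8.
N(562) = {412, 614, 961, 615, 315, 642, 396, 875}, |N(562)| = 8.
Vertex 315 has 8 neighbors: 642, 396, 562, 875, 766, 182, 190, 500.
N(614) = {412, 982, 615, 642, 850, 562, 766, 182}, |N(614)| = 8.
8-regular, N=17; strongly regular (17,8,3,4).
spec(A) ≈ [8.0, 1.5616, -2.5616] (distinct, 4 d.p.).
Lovász (edge-transitive): ϑ = −17·(-sqrt(17)/2 - 1/2)/((8)−(-sqrt(17)/2 - 1/2)) = sqrt(17).
≈ 4.12311 (to 5 d.p.).

sqrt(17)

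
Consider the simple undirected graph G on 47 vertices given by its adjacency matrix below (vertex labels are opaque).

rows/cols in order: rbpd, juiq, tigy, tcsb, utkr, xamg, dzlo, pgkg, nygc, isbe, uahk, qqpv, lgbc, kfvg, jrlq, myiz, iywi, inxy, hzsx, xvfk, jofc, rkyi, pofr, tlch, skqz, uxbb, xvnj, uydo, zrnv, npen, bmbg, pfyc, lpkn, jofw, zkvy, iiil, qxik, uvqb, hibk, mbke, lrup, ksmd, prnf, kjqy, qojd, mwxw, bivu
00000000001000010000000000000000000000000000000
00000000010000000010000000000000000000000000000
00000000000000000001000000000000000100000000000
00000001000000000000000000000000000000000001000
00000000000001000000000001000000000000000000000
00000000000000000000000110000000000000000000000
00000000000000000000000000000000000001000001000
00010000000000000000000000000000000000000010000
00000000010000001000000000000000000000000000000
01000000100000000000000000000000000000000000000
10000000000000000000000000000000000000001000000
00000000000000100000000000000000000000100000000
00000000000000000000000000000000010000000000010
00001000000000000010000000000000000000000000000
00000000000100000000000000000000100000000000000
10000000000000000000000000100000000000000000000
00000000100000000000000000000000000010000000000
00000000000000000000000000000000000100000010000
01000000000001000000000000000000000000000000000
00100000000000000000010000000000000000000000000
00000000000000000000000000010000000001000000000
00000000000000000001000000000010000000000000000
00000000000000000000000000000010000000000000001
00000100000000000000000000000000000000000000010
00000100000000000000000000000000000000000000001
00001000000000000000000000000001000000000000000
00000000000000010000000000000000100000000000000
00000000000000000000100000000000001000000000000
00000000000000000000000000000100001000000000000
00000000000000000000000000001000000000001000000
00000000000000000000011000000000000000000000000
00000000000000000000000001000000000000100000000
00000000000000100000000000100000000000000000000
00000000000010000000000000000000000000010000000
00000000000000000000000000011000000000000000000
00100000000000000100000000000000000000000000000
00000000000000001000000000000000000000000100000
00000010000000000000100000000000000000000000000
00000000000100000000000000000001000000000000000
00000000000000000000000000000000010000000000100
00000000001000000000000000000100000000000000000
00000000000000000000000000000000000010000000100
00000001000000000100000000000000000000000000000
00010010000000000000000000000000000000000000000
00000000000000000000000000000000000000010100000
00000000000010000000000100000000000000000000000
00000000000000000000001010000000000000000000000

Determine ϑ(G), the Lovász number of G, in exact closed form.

N(skqz) = {xamg, bivu}, |N(skqz)| = 2.
N(tigy) = {xvfk, iiil}, |N(tigy)| = 2.
N(rbpd) = {uahk, myiz}, |N(rbpd)| = 2.
deg(uahk) = 2; N(uahk) = {rbpd, lrup}.
47-vertex 2-regular graph: a single 47-cycle (edge-transitive).
A has 24 distinct eigenvalues ≈ [2.0, 1.9822, 1.9289, 1.8413, 1.7208, 1.5696, 1.3904, 1.1864, 0.9612, 0.7188, 0.4636, 0.2002, -0.0668, -0.3327, -0.5926, -0.8419, -1.0762, -1.2913, -1.4833, -1.6489, -1.785, -1.8893, -1.9599, -1.9955].
Lovász: ϑ = −47(-2*cos(pi/47))/(2+-(-1)*2*cos(pi/47)) = 47*cos(pi/47)/(cos(pi/47) + 1).
= 23.473731… (decimal).
α=23, χ(Ḡ)=24; ϑ=47*cos(pi/47)/(cos(pi/47) + 1) lies between (both strict).

47*cos(pi/47)/(cos(pi/47) + 1)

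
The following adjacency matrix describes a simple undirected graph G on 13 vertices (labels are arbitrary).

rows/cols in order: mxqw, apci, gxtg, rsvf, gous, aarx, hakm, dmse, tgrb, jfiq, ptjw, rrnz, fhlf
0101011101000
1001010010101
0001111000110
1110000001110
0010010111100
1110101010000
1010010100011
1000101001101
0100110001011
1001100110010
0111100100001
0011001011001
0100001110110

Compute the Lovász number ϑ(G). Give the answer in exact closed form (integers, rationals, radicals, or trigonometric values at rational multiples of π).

N(jfiq) = {mxqw, rsvf, gous, dmse, tgrb, rrnz}, |N(jfiq)| = 6.
deg(hakm) = 6; N(hakm) = {mxqw, gxtg, aarx, dmse, rrnz, fhlf}.
deg(ptjw) = 6; N(ptjw) = {apci, gxtg, rsvf, gous, dmse, fhlf}.
Vertex gxtg has 6 neighbors: rsvf, gous, aarx, hakm, ptjw, rrnz.
6-regular, N=13; strongly regular (13,6,2,3).
The 3 distinct eigenvalues: [6.0, 1.3028, -2.3028].
−13·(-sqrt(13)/2 - 1/2) / ((6)−(-sqrt(13)/2 - 1/2)) = sqrt(13) = ϑ(G).
≈ 3.605551 (to 6 d.p.).

sqrt(13)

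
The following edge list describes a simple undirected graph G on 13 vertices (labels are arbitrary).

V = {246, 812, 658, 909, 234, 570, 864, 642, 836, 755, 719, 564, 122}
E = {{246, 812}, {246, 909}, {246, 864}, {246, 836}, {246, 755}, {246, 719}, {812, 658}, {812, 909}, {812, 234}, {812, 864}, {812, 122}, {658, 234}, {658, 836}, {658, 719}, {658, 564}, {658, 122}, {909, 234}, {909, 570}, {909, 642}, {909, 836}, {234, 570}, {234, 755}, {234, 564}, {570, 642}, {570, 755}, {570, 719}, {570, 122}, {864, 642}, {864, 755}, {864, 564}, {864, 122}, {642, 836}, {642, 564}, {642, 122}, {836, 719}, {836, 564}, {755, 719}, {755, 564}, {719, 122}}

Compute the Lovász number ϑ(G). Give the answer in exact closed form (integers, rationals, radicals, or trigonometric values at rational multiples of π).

N(642) = {909, 570, 864, 836, 564, 122}, |N(642)| = 6.
deg(122) = 6; N(122) = {812, 658, 570, 864, 642, 719}.
deg(755) = 6; N(755) = {246, 234, 570, 864, 719, 564}.
Vertex 570 has 6 neighbors: 909, 234, 642, 755, 719, 122.
13-vertex 6-regular graph: SR(13,6,2,3) — a Paley graph.
spec(A) ≈ [6.0, 1.30278, -2.30278] (distinct, 5 d.p.).
ϑ = −N·λ_min/(λ_max−λ_min) = −13·(-sqrt(13)/2 - 1/2)/(6−(-sqrt(13)/2 - 1/2)) = sqrt(13).
≈ 3.60555 (to 5 d.p.).

sqrt(13)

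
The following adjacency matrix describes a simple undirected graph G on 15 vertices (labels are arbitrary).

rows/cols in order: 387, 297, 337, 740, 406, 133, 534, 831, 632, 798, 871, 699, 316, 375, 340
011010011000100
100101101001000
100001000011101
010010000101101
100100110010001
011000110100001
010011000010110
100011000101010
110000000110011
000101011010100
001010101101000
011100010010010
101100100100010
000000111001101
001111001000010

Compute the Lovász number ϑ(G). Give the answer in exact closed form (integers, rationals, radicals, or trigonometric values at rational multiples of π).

5

Vertex 798 has 6 neighbors: 740, 133, 831, 632, 871, 316.
N(297) = {387, 740, 133, 534, 632, 699}, |N(297)| = 6.
Vertex 387 has 6 neighbors: 297, 337, 406, 831, 632, 316.
N(831) = {387, 406, 133, 798, 699, 375}, |N(831)| = 6.
6-regular, N=15; this is K(6,2), the Kneser graph.
A has 3 distinct eigenvalues ≈ [6.0, 1.0, -3.0].
ϑ = −N·λ_min/(λ_max−λ_min) = −15·(-3)/(6−(-3)) = 5.
ϑ(G) ≈ 5.0000.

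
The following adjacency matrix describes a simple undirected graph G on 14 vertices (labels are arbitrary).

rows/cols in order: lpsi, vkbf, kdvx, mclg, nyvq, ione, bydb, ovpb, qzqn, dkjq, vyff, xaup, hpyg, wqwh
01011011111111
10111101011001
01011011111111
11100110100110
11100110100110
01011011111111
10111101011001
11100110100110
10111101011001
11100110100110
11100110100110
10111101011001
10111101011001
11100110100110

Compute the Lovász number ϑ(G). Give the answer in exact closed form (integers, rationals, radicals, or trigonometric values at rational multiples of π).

6

N(ione) = {vkbf, mclg, nyvq, bydb, ovpb, qzqn, dkjq, vyff, xaup, hpyg, wqwh}, |N(ione)| = 11.
N(hpyg) = {lpsi, kdvx, mclg, nyvq, ione, ovpb, dkjq, vyff, wqwh}, |N(hpyg)| = 9.
Vertex nyvq has 8 neighbors: lpsi, vkbf, kdvx, ione, bydb, qzqn, xaup, hpyg.
deg(lpsi) = 11; N(lpsi) = {vkbf, mclg, nyvq, bydb, ovpb, qzqn, dkjq, vyff, xaup, hpyg, wqwh}.
Complete 3-partite, parts [6, 5, 3]: perfect, ϑ = α = 6.
= 6.000000… (decimal).
Check 6 ≤ 6 ≤ 6: collapsed.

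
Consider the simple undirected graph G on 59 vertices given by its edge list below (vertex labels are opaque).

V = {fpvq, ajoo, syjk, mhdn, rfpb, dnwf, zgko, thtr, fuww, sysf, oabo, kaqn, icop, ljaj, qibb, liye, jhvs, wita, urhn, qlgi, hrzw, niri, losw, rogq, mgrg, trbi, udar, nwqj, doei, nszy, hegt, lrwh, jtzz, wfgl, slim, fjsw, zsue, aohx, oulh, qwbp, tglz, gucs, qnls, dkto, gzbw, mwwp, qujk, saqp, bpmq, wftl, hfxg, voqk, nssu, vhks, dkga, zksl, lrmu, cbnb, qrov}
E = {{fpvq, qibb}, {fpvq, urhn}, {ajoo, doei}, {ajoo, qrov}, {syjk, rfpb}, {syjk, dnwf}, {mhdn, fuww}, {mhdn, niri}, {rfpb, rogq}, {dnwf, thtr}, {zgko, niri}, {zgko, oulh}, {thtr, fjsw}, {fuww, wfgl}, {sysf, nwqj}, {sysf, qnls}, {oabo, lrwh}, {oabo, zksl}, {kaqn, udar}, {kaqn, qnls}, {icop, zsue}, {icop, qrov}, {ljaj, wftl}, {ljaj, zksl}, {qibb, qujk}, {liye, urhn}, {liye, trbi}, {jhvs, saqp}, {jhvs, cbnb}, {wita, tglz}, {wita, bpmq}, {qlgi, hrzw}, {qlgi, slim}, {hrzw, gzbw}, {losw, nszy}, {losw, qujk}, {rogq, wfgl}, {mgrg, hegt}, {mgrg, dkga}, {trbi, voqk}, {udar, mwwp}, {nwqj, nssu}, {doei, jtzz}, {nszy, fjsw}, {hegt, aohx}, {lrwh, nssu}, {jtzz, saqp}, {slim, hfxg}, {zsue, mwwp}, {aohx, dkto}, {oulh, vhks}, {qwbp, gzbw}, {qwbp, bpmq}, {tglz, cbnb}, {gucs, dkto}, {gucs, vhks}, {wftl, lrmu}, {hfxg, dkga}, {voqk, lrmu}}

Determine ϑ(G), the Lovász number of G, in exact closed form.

N(gzbw) = {hrzw, qwbp}, |N(gzbw)| = 2.
N(rogq) = {rfpb, wfgl}, |N(rogq)| = 2.
deg(zsue) = 2; N(zsue) = {icop, mwwp}.
deg(hfxg) = 2; N(hfxg) = {slim, dkga}.
59-vertex 2-regular graph: a single 59-cycle (edge-transitive).
spec(A) ≈ [2.0, 1.98867, 1.954807, 1.898795, 1.82127, 1.723108, 1.605423, 1.469548, 1.317023, 1.149575, 0.969102, 0.777648, 0.577384, 0.370577, 0.159572, -0.053241, -0.265451, -0.474653, -0.678478, -0.874615, -1.060842, -1.235049, -1.395263, -1.539668, -1.666628, -1.774704, -1.862672, -1.929536, -1.974537, -1.997165] (distinct, 6 d.p.).
ϑ = −N·λ_min/(λ_max−λ_min) = −59·(-2*cos(pi/59))/(2−(-2*cos(pi/59))) = 59*cos(pi/59)/(cos(pi/59) + 1).
= 29.4791… (decimal).
29 ≤ 59*cos(pi/59)/(cos(pi/59) + 1) ≤ 30: both strict.

59*cos(pi/59)/(cos(pi/59) + 1)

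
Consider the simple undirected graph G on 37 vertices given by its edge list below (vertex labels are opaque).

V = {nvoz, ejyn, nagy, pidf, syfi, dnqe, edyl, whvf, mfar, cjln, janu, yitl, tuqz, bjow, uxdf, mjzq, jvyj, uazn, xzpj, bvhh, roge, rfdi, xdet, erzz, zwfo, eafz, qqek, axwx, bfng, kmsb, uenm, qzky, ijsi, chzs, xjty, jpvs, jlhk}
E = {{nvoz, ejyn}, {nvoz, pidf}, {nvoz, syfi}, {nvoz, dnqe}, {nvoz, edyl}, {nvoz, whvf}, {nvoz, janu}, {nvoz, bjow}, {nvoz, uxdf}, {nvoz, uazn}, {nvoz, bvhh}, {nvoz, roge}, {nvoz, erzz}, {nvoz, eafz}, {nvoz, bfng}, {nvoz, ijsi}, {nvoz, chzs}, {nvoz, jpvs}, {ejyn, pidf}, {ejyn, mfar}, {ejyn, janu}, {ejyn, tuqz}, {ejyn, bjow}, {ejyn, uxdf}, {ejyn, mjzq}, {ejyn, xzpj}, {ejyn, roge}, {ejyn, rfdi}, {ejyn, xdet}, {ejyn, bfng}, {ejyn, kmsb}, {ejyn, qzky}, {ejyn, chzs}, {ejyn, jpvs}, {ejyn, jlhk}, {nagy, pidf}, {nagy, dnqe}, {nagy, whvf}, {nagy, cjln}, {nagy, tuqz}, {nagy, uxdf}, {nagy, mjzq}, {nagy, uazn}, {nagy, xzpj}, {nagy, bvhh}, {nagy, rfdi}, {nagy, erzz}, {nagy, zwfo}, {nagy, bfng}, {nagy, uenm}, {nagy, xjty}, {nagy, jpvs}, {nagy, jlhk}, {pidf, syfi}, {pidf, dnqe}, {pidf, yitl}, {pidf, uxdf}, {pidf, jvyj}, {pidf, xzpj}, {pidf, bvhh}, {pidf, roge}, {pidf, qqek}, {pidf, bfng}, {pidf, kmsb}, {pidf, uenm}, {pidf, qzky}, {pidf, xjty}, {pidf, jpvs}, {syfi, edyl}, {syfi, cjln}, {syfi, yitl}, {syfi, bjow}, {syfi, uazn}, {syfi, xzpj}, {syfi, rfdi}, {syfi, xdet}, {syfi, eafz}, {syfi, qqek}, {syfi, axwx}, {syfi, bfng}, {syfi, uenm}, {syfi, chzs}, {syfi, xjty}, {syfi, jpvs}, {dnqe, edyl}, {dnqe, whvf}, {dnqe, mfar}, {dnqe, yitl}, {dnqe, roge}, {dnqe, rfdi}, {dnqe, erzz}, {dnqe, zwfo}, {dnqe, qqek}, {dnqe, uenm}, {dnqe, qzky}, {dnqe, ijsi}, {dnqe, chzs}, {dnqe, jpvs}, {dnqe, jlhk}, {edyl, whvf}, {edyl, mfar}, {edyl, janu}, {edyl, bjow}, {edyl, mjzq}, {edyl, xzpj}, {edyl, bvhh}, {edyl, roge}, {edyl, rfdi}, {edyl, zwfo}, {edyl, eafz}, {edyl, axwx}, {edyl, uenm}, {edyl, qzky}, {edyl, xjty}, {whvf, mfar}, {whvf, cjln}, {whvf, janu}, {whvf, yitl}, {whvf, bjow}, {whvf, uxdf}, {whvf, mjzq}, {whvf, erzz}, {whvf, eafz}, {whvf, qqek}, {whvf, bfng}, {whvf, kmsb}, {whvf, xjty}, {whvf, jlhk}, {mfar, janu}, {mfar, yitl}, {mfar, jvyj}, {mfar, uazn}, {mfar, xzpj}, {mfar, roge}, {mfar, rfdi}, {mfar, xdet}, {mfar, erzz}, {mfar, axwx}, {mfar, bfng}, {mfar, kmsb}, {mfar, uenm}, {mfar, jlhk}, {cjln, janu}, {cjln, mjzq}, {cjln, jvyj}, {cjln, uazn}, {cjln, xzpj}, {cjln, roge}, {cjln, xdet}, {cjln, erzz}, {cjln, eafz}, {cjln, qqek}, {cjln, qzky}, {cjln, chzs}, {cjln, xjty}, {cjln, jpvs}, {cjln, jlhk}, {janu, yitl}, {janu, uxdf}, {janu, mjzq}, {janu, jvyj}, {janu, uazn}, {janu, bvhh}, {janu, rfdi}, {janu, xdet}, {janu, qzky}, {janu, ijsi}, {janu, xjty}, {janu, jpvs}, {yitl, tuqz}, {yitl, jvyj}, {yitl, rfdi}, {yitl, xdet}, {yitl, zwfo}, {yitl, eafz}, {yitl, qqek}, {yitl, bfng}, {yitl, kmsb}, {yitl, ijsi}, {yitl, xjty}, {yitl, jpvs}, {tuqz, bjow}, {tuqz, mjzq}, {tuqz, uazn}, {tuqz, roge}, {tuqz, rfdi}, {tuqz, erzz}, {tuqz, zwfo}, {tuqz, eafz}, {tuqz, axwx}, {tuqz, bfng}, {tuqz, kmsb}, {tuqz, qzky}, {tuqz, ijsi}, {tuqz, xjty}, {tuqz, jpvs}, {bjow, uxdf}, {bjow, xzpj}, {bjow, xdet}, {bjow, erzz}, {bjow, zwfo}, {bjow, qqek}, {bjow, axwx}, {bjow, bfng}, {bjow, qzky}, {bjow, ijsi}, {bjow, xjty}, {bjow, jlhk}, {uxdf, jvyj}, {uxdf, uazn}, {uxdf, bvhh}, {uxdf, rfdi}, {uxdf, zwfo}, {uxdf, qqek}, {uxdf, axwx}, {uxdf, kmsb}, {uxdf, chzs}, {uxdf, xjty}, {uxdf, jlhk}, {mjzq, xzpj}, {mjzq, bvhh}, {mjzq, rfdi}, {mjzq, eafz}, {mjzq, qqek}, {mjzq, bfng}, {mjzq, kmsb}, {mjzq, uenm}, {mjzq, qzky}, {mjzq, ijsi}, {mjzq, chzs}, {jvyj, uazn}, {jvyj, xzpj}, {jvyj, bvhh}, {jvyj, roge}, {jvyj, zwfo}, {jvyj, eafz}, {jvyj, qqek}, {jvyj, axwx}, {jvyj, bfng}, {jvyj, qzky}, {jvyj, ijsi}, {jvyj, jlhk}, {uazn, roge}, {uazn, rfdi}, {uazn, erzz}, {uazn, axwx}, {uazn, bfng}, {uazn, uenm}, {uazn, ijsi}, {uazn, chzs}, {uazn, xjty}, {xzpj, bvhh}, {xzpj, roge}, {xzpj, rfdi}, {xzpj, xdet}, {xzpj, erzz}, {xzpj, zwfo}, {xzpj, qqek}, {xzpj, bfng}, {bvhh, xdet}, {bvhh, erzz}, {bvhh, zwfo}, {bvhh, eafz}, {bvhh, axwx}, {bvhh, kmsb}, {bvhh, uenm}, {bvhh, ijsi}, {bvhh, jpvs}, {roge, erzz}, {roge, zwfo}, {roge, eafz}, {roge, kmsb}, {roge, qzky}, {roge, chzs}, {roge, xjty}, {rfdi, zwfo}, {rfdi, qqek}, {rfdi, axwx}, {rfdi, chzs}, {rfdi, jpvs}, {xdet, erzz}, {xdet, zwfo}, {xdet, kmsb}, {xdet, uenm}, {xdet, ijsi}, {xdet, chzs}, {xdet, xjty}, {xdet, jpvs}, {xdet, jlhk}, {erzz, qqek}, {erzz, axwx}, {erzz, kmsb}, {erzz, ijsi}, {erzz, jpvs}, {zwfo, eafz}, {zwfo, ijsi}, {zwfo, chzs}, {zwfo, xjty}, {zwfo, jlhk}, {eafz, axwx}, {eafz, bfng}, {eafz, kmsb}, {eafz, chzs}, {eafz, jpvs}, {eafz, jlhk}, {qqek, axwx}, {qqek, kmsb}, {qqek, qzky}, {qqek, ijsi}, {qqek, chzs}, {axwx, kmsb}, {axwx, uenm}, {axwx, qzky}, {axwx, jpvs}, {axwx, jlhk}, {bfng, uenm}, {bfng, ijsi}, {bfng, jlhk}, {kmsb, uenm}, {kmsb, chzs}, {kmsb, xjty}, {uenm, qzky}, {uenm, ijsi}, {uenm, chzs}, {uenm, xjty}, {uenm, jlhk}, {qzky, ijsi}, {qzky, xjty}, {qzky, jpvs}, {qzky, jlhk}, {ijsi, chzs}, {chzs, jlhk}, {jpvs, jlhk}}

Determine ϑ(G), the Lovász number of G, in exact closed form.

Vertex bfng has 18 neighbors: nvoz, ejyn, nagy, pidf, syfi, whvf, mfar, yitl, tuqz, bjow, mjzq, jvyj, uazn, xzpj, eafz, uenm, ijsi, jlhk.
N(xjty) = {nagy, pidf, syfi, edyl, whvf, cjln, janu, yitl, tuqz, bjow, uxdf, uazn, roge, xdet, zwfo, kmsb, uenm, qzky}, |N(xjty)| = 18.
N(jpvs) = {nvoz, ejyn, nagy, pidf, syfi, dnqe, cjln, janu, yitl, tuqz, bvhh, rfdi, xdet, erzz, eafz, axwx, qzky, jlhk}, |N(jpvs)| = 18.
deg(mjzq) = 18; N(mjzq) = {ejyn, nagy, edyl, whvf, cjln, janu, tuqz, xzpj, bvhh, rfdi, eafz, qqek, bfng, kmsb, uenm, qzky, ijsi, chzs}.
37-vertex 18-regular graph: strongly regular (37,18,8,9).
Distinct eigenvalues (to 4 d.p.): [18.0, 2.5414, -3.5414].
With N=37: ϑ(G) = 37·(-(-sqrt(37)/2 - 1/2))/(18−(-sqrt(37)/2 - 1/2)) = sqrt(37).
≈ 6.0827625 (to 7 d.p.).

sqrt(37)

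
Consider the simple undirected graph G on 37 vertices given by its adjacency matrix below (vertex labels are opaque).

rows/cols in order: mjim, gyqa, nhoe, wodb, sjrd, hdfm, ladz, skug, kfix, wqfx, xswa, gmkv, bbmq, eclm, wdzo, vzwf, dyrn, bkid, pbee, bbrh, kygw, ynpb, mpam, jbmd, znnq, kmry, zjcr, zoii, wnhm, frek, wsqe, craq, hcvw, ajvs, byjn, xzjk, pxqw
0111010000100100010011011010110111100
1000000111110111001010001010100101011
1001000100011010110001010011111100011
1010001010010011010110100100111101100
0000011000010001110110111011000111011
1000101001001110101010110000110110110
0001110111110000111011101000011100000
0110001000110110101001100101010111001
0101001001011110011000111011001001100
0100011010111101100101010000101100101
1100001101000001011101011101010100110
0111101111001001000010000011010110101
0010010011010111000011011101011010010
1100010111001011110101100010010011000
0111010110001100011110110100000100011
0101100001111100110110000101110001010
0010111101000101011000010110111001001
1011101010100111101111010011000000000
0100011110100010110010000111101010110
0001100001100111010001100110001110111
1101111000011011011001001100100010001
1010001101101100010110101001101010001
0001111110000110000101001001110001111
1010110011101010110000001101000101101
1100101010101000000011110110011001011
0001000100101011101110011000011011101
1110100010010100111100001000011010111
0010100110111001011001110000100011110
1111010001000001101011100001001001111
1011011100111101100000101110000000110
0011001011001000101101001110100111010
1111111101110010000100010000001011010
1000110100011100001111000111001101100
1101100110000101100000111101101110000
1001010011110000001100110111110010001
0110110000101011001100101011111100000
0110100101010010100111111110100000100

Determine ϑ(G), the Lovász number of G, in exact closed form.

N(wodb) = {mjim, nhoe, ladz, kfix, gmkv, wdzo, vzwf, bkid, bbrh, kygw, mpam, kmry, wnhm, frek, wsqe, craq, ajvs, byjn}, |N(wodb)| = 18.
Vertex bbrh has 18 neighbors: wodb, sjrd, wqfx, xswa, eclm, wdzo, vzwf, bkid, ynpb, mpam, kmry, zjcr, wsqe, craq, hcvw, byjn, xzjk, pxqw.
Vertex hcvw has 18 neighbors: mjim, sjrd, hdfm, skug, gmkv, bbmq, eclm, pbee, bbrh, kygw, ynpb, kmry, zjcr, zoii, wsqe, craq, ajvs, byjn.
N(ajvs) = {mjim, gyqa, wodb, sjrd, skug, kfix, eclm, vzwf, dyrn, mpam, jbmd, znnq, kmry, zoii, wnhm, wsqe, craq, hcvw}, |N(ajvs)| = 18.
G on 37 vertices is 18-regular; strongly regular (37,18,8,9).
A has 3 distinct eigenvalues ≈ [18.0, 2.541, -3.541].
With N=37: ϑ(G) = 37·(-(-sqrt(37)/2 - 1/2))/(18−(-sqrt(37)/2 - 1/2)) = sqrt(37).
≈ 6.0827625 (to 7 d.p.).

sqrt(37)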